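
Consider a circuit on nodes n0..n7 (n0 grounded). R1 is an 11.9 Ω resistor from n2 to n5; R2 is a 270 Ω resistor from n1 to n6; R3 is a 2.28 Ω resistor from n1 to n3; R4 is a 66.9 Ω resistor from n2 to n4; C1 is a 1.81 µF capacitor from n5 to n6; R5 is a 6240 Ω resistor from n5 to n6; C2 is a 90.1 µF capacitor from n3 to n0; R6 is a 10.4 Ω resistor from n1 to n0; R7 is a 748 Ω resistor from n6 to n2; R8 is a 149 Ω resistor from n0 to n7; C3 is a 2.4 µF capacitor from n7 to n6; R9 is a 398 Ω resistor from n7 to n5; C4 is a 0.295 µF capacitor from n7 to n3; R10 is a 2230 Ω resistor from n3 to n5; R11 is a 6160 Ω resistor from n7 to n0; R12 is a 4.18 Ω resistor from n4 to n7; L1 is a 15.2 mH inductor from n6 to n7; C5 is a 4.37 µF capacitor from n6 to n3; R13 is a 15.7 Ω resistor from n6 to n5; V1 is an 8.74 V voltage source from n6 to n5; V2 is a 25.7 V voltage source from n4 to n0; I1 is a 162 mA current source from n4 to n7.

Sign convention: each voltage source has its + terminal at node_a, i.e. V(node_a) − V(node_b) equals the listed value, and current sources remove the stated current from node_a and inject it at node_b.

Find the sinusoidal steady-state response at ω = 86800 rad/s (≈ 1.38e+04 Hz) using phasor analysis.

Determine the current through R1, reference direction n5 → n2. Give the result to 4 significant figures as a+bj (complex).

Apply KCL at each of the 7 non-ground nodes and solve the resulting linear system.
Node n1: branches {R2, R3, R6} → V_1 = 0.3553-0.2476j
Node n2: branches {R1, R4, R7} → V_2 = 2.402-4.197j
Node n3: branches {R3, C2, C4, R10, C5} → V_3 = 0.3778-0.2624j
Node n4: branches {R4, R12, V2, I1} → V_4 = 25.70+0.000j
Node n5: branches {R1, C1, R5, R9, R10, R13, V1} → V_5 = -1.814-4.932j
Node n6: branches {R2, C1, R5, R7, C3, L1, C5, R13, V1} → V_6 = 6.926-4.932j
Node n7: branches {R8, C3, R9, C4, R11, R12, L1, I1} → V_7 = 18.58-11.65j
Source currents: i(V1)=-0.9646-1.420j, i(V2)=-2.214-2.850j

-0.3543-0.06175j A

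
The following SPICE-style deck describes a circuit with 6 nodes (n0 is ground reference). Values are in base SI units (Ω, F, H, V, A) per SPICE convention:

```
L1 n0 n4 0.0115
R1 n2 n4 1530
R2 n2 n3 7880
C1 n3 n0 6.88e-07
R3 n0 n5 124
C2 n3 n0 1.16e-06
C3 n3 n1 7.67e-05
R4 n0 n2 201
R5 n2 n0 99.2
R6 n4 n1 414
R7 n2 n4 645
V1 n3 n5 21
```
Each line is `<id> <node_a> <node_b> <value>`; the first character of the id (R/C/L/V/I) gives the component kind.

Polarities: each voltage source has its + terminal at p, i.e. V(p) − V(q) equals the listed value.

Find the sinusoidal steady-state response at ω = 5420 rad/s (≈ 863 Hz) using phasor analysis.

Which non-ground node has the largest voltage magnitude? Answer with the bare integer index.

5

Element admittances at ω=5420 rad/s:
  Y(L1) = 0.000-0.01604j S between n0,n4
  Y(R1) = 0.0006536+0.000j S between n2,n4
  Y(R2) = 0.0001269+0.000j S between n2,n3
  Y(C1) = 0.000+0.003729j S between n3,n0
  Y(R3) = 0.008065+0.000j S between n0,n5
  Y(C2) = 0.000+0.006287j S between n3,n0
  Y(C3) = 0.000+0.4157j S between n3,n1
  Y(R4) = 0.004975+0.000j S between n0,n2
  Y(R5) = 0.01008+0.000j S between n2,n0
  Y(R6) = 0.002415+0.000j S between n4,n1
  Y(R7) = 0.001550+0.000j S between n2,n4
  V1: constraint V(n3)−V(n5) = 21
Assemble and solve the 6×6 MNA system:
  V(n1)=8.765-7.982j  V(n2)=0.2489+0.05968j  V(n3)=8.713-8.024j  V(n4)=1.462+0.9328j  V(n5)=-12.29-8.024j
  i(V1)=-0.09909-0.06471j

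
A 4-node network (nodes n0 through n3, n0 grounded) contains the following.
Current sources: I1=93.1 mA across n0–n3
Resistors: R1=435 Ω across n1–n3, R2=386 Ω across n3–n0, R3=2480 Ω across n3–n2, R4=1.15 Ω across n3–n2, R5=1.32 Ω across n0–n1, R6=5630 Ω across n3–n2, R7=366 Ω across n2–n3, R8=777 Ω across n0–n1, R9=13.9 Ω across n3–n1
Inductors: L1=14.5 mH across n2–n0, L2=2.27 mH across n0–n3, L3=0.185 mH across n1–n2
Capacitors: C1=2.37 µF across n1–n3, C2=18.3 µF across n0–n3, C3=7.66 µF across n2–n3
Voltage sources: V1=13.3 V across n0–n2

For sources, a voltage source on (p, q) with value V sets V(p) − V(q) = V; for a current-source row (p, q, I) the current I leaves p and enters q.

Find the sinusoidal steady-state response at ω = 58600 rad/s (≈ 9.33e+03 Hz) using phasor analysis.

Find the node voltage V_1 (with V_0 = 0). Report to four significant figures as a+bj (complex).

Apply KCL at each of the 3 non-ground nodes and solve the resulting linear system.
Node n1: branches {R1, C1, R5, L3, R8, R9} → V_1 = -1.093+0.8979j
Node n2: branches {L1, R3, R4, R6, C3, R7, L3, V1} → V_2 = -13.30+0.000j
Node n3: branches {I1, R1, C1, R2, R3, R4, C2, L2, R6, C3, R7, R9} → V_3 = -5.819+3.749j
Source currents: i(V1)=-4.930-5.489j

-1.093+0.8979j V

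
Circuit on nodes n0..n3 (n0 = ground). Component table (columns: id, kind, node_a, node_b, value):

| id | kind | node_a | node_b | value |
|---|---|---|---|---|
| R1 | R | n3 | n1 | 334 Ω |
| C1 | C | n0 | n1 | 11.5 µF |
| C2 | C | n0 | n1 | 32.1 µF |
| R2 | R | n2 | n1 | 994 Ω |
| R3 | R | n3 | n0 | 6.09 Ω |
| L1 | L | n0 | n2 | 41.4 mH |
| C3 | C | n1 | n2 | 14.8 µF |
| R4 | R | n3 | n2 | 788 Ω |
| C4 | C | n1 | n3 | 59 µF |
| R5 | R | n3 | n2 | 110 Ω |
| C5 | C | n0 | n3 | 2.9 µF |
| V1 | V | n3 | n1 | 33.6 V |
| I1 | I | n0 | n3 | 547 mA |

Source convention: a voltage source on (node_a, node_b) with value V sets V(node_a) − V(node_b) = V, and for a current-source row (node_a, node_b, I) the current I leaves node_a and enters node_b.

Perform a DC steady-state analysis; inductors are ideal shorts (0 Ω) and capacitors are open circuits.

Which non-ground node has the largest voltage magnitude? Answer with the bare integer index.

Element admittances at DC:
  Y(R1) = 0.002994 S between n3,n1
  Y(C1) = 0.000 S between n0,n1
  Y(C2) = 0.000 S between n0,n1
  Y(R2) = 0.001006 S between n2,n1
  Y(R3) = 0.1642 S between n3,n0
  L1: short n0↔n2 (DC inductor)
  Y(C3) = 0.000 S between n1,n2
  Y(R4) = 0.001269 S between n3,n2
  Y(C4) = 0.000 S between n1,n3
  Y(R5) = 0.009091 S between n3,n2
  Y(C5) = 0.000 S between n0,n3
  V1: constraint V(n3)−V(n1) = 33.6
  I1: injects 0.547 A into n3 (from n0)
Assemble and solve the 5×5 MNA system:
  V(n1)=-30.29  V(n2)=0.000  V(n3)=3.308
  i(L1)=-0.003797  i(V1)=-0.1311

1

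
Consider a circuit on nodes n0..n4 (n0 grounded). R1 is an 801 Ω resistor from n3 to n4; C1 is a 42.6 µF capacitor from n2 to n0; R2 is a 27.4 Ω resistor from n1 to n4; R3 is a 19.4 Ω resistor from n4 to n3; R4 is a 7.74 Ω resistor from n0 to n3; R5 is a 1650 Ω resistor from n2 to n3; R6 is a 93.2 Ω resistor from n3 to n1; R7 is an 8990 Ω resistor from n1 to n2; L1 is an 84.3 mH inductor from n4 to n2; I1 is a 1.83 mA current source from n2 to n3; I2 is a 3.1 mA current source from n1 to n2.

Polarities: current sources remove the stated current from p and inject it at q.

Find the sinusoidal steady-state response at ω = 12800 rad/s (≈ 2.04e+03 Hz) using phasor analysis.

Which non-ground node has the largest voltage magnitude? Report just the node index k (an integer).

Element admittances at ω=12800 rad/s:
  Y(R1) = 0.001248+0.000j S between n3,n4
  Y(C1) = 0.000+0.5453j S between n2,n0
  Y(R2) = 0.03650+0.000j S between n1,n4
  Y(R3) = 0.05155+0.000j S between n4,n3
  Y(R4) = 0.1292+0.000j S between n0,n3
  Y(R5) = 0.0006061+0.000j S between n2,n3
  Y(R6) = 0.01073+0.000j S between n3,n1
  Y(R7) = 0.0001112+0.000j S between n1,n2
  Y(L1) = 0.000-0.0009267j S between n4,n2
  I1: injects 0.00183 A into n3 (from n2)
  I2: injects 0.0031 A into n2 (from n1)
Assemble and solve the 4×4 MNA system:
  V(n1)=-0.1053-0.0009385j  V(n2)=8.550e-05-0.002299j  V(n3)=-0.009702-0.0003608j  V(n4)=-0.04879-0.001104j

1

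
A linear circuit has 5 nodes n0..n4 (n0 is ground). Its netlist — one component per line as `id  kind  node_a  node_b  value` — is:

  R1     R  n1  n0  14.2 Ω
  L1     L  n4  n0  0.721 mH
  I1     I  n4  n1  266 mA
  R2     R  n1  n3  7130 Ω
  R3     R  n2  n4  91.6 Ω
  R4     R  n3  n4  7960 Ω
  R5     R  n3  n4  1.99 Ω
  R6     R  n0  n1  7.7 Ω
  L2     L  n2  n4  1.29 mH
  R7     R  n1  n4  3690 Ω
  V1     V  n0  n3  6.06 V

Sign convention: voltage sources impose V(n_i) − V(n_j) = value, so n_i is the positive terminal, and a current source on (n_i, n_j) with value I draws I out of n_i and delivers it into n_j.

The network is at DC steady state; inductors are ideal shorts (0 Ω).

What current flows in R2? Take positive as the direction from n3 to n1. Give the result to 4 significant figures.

MNA unknowns: 4 node voltages V₁..V_4 plus 3 source currents (L1, L2, V1)
R1: Y=0.07042 on G[1,0]
L1: row V4−V0=0, i_L1 at 4,0
I1: z[4]−=0.266, z[1]+=0.266
R2: Y=0.0001403 on G[1,3]
R3: Y=0.01092 on G[2,4]
R4: Y=0.0001256 on G[3,4]
R5: Y=0.5025 on G[3,4]
R6: Y=0.1299 on G[0,1]
L2: row V2−V4=0, i_L2 at 2,4
R7: Y=0.0002710 on G[1,4]
V1: row V0−V3=6.06, i_V1 at 0,3
solve → V1=1.321, V2=0.000, V3=-6.060, V4=0.000
aux → i_L1=-3.312, i_L2=0.000, i_V1=-3.047

-0.001035 A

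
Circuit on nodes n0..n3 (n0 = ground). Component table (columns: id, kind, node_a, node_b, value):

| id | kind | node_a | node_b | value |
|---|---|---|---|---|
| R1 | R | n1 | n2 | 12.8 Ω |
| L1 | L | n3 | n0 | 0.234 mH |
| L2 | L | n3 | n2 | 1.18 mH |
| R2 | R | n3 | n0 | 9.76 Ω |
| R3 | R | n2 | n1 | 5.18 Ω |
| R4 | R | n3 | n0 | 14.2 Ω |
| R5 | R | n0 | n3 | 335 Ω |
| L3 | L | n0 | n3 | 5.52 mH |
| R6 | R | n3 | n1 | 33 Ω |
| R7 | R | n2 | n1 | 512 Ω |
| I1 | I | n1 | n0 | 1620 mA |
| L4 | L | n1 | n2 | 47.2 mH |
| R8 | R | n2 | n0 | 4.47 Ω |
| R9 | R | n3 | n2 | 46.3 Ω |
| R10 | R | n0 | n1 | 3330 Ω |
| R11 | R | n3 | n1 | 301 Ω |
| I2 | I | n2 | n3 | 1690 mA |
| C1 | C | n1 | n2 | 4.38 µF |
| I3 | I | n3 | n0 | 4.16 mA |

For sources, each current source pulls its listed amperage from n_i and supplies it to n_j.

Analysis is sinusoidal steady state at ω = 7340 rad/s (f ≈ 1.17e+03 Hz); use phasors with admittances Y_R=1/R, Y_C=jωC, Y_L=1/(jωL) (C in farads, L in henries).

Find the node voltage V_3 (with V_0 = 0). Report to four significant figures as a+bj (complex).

-0.9465+1.150j V

MNA unknowns: 3 node voltages V₁..V_3
R1: Y=0.07812+0.000j on G[1,2]
L1: Y=0.000-0.5822j on G[3,0]
L2: Y=0.000-0.1155j on G[3,2]
R2: Y=0.1025+0.000j on G[3,0]
R3: Y=0.1931+0.000j on G[2,1]
R4: Y=0.07042+0.000j on G[3,0]
R5: Y=0.002985+0.000j on G[0,3]
L3: Y=0.000-0.02468j on G[0,3]
R6: Y=0.03030+0.000j on G[3,1]
R7: Y=0.001953+0.000j on G[2,1]
I1: z[1]−=1.62, z[0]+=1.62
L4: Y=0.000-0.002886j on G[1,2]
R8: Y=0.2237+0.000j on G[2,0]
R9: Y=0.02160+0.000j on G[3,2]
R10: Y=0.0003003+0.000j on G[0,1]
R11: Y=0.003322+0.000j on G[3,1]
I2: z[2]−=1.69, z[3]+=1.69
C1: Y=0.000+0.03215j on G[1,2]
I3: z[3]−=0.00416, z[0]+=0.00416
solve → V1=-13.85-2.556j, V2=-9.617-3.469j, V3=-0.9465+1.150j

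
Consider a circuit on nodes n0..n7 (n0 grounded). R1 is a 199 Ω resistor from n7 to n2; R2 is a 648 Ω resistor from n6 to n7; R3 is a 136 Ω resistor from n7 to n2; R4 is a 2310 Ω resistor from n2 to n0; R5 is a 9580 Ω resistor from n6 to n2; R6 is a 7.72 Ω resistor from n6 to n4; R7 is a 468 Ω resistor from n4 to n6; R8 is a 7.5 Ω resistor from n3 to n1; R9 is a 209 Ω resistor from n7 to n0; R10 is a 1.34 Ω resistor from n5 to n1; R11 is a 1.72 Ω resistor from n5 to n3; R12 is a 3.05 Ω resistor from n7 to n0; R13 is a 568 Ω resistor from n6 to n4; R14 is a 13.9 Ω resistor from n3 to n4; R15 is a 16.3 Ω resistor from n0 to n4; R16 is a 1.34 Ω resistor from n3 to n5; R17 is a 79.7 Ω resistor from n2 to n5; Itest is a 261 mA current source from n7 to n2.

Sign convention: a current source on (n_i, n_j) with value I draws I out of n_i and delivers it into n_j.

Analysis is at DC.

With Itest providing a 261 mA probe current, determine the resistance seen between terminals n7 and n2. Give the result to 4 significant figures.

R_eq = 46.07 Ω

Element admittances at DC:
  Y(R1) = 0.005025 S between n7,n2
  Y(R2) = 0.001543 S between n6,n7
  Y(R3) = 0.007353 S between n7,n2
  Y(R4) = 0.0004329 S between n2,n0
  Y(R5) = 0.0001044 S between n6,n2
  Y(R6) = 0.1295 S between n6,n4
  Y(R7) = 0.002137 S between n4,n6
  Y(R8) = 0.1333 S between n3,n1
  Y(R9) = 0.004785 S between n7,n0
  Y(R10) = 0.7463 S between n5,n1
  Y(R11) = 0.5814 S between n5,n3
  Y(R12) = 0.3279 S between n7,n0
  Y(R13) = 0.001761 S between n6,n4
  Y(R14) = 0.07194 S between n3,n4
  Y(R15) = 0.06135 S between n0,n4
  Y(R16) = 0.7463 S between n3,n5
  Y(R17) = 0.01255 S between n2,n5
  Itest: injects 0.261 A into n2 (from n7)
Assemble and solve the 7×7 MNA system:
  V(n1)=3.232  V(n2)=11.70  V(n3)=3.170  V(n4)=1.695  V(n5)=3.243  V(n6)=1.680  V(n7)=-0.3279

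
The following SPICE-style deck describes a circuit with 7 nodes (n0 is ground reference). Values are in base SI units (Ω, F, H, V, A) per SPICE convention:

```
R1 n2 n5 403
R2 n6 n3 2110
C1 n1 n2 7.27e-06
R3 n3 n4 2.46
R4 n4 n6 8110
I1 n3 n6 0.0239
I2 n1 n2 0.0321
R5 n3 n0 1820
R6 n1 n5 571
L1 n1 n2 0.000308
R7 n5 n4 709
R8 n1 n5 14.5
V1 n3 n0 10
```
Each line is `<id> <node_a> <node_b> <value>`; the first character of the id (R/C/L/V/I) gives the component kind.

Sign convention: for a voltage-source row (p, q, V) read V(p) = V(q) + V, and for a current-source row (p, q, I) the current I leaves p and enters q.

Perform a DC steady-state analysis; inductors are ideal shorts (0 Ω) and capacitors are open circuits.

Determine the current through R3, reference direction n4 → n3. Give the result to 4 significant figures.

0.004933 A

Element admittances at DC:
  Y(R1) = 0.002481 S between n2,n5
  Y(R2) = 0.0004739 S between n6,n3
  Y(C1) = 0.000 S between n1,n2
  Y(R3) = 0.4065 S between n3,n4
  Y(R4) = 0.0001233 S between n4,n6
  I1: injects 0.0239 A into n6 (from n3)
  I2: injects 0.0321 A into n2 (from n1)
  Y(R5) = 0.0005495 S between n3,n0
  Y(R6) = 0.001751 S between n1,n5
  L1: short n1↔n2 (DC inductor)
  Y(R7) = 0.001410 S between n5,n4
  Y(R8) = 0.06897 S between n1,n5
  V1: constraint V(n3)−V(n0) = 10
Assemble and solve the 8×8 MNA system:
  V(n1)=10.01  V(n2)=10.01  V(n3)=10.00  V(n4)=10.01  V(n5)=10.01  V(n6)=50.02
  i(L1)=-0.03210  i(V1)=-0.005495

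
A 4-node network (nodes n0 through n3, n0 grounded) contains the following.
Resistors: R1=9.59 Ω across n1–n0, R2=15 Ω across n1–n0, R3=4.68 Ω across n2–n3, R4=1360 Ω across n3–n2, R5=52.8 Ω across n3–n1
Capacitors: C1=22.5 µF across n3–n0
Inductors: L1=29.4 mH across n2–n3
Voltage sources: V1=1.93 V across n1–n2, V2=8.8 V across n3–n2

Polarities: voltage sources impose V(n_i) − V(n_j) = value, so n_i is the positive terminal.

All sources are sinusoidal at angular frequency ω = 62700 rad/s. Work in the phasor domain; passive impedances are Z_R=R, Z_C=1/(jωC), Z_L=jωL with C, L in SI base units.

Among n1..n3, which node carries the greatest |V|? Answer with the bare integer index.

Apply KCL at each of the 3 non-ground nodes and solve the resulting linear system.
Node n1: branches {R1, R2, R5, V1} → V_1 = -6.771-0.8204j
Node n2: branches {R3, R4, L1, V1, V2} → V_2 = -8.701-0.8204j
Node n3: branches {C1, R3, R4, R5, L1, V2} → V_3 = 0.09941-0.8204j
Source currents: i(V1)=1.287+0.1402j, i(V2)=-3.174-0.1355j

2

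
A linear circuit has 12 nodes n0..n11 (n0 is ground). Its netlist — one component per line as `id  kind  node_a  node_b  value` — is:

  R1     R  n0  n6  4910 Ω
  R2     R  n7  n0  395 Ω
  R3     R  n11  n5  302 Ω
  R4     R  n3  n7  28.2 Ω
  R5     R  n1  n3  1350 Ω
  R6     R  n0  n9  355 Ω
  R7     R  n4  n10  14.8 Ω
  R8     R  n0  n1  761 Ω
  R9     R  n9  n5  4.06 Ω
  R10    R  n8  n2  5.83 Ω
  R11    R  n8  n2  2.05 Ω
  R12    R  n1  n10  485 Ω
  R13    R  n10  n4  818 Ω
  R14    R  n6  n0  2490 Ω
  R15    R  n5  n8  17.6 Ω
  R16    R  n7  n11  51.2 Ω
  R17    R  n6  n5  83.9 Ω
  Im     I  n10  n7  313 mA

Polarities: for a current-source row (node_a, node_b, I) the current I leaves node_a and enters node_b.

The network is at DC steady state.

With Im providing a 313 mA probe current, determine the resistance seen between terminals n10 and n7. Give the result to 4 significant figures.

Apply KCL at each of the 11 non-ground nodes and solve the resulting linear system.
Node n1: branches {R5, R8, R12} → V_1 = -137.6
Node n2: branches {R10, R11} → V_2 = 20.33
Node n3: branches {R4, R5} → V_3 = 40.73
Node n4: branches {R7, R13} → V_4 = -289.4
Node n5: branches {R3, R9, R15, R17} → V_5 = 20.33
Node n6: branches {R1, R14, R17} → V_6 = 19.34
Node n7: branches {R2, R4, R16, Im} → V_7 = 44.46
Node n8: branches {R10, R11, R15} → V_8 = 20.33
Node n9: branches {R6, R9} → V_9 = 20.10
Node n10: branches {R7, R12, R13, Im} → V_10 = -289.4
Node n11: branches {R3, R16} → V_11 = 40.96

R_eq = 1067. Ω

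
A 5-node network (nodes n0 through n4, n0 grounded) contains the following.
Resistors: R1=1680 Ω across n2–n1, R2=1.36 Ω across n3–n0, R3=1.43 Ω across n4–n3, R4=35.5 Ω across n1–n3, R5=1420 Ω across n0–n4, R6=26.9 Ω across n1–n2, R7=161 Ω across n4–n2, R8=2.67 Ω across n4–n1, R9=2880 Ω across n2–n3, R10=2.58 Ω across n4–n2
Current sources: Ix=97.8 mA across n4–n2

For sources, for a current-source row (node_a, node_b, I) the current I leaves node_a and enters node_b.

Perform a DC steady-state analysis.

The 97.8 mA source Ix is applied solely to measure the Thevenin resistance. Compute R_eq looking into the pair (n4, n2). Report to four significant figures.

MNA unknowns: 4 node voltages V₁..V_4
R1: Y=0.0005952 on G[2,1]
R2: Y=0.7353 on G[3,0]
R3: Y=0.6993 on G[4,3]
R4: Y=0.02817 on G[1,3]
R5: Y=0.0007042 on G[0,4]
R6: Y=0.03717 on G[1,2]
R7: Y=0.006211 on G[4,2]
R8: Y=0.3745 on G[4,1]
R9: Y=0.0003472 on G[2,3]
R10: Y=0.3876 on G[4,2]
Ix: z[4]−=0.0978, z[2]+=0.0978
solve → V1=0.01875, V2=0.2273, V3=8.299e-07, V4=-0.0008665

R_eq = 2.333 Ω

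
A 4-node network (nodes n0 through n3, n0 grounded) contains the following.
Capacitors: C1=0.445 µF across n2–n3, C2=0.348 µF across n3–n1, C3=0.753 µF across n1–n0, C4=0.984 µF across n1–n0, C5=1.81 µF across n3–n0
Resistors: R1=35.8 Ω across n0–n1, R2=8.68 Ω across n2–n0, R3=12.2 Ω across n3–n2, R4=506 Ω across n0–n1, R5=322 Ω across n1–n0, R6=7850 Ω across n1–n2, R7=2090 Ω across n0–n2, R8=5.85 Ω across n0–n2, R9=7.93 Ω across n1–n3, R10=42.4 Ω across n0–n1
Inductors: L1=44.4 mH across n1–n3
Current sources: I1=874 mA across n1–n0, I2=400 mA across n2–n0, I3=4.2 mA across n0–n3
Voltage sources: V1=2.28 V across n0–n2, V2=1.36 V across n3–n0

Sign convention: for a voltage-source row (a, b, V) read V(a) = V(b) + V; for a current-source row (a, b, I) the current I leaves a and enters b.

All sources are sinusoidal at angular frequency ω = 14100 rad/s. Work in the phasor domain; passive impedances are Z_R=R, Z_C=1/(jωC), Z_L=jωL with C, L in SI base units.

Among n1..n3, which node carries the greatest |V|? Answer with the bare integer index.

1

MNA unknowns: 3 node voltages V₁..V_3 plus 2 source currents (V1, V2)
C1: Y=0.000+0.006274j on G[2,3]
C2: Y=0.000+0.004907j on G[3,1]
R1: Y=0.02793+0.000j on G[0,1]
C3: Y=0.000+0.01062j on G[1,0]
R2: Y=0.1152+0.000j on G[2,0]
L1: Y=0.000-0.001597j on G[1,3]
R3: Y=0.08197+0.000j on G[3,2]
I1: z[1]−=0.874, z[0]+=0.874
R4: Y=0.001976+0.000j on G[0,1]
R5: Y=0.003106+0.000j on G[1,0]
C4: Y=0.000+0.01387j on G[1,0]
C5: Y=0.000+0.02552j on G[3,0]
R6: Y=0.0001274+0.000j on G[1,2]
I2: z[2]−=0.4, z[0]+=0.4
R7: Y=0.0004785+0.000j on G[0,2]
R8: Y=0.1709+0.000j on G[0,2]
R9: Y=0.1261+0.000j on G[1,3]
R10: Y=0.02358+0.000j on G[0,1]
I3: z[0]−=0.0042, z[3]+=0.0042
V1: row V0−V2=2.28, i_V1 at 0,2
V2: row V3−V0=1.36, i_V2 at 3,0
solve → V1=-3.753+0.5954j, V2=-2.280+0.000j, V3=1.360+0.000j
aux → i_V1=-0.5517-0.02292j, i_V2=-0.9409+0.0006066j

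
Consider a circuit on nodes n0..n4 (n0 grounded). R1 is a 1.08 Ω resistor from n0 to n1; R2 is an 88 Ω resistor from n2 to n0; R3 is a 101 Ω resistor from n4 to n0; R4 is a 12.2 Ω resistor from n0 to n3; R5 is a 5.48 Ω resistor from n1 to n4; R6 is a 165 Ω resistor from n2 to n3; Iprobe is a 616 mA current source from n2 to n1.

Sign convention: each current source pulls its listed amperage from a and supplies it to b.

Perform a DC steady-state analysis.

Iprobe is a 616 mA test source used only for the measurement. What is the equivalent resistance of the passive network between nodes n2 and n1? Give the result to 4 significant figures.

R_eq = 59.87 Ω

Apply KCL at each of the 4 non-ground nodes and solve the resulting linear system.
Node n1: branches {R1, R5, Iprobe} → V_1 = 0.6586
Node n2: branches {R2, R6, Iprobe} → V_2 = -36.22
Node n3: branches {R4, R6} → V_3 = -2.494
Node n4: branches {R3, R5} → V_4 = 0.6247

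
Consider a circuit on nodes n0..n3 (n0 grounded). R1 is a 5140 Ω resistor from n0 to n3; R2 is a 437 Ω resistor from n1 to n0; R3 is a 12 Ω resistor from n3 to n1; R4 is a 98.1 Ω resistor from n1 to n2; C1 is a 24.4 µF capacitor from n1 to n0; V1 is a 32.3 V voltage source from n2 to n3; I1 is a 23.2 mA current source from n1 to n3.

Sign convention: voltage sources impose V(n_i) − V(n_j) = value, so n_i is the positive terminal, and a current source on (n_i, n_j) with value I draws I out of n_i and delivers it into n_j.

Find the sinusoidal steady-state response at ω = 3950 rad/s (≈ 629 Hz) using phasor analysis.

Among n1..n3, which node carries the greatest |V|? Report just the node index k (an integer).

Apply KCL at each of the 3 non-ground nodes and solve the resulting linear system.
Node n1: branches {R2, R3, R4, C1, I1} → V_1 = 0.0001697-0.006588j
Node n2: branches {R4, V1} → V_2 = 29.03-0.006574j
Node n3: branches {R1, R3, V1, I1} → V_3 = -3.265-0.006574j
Source currents: i(V1)=-0.2960-1.394e-07j

2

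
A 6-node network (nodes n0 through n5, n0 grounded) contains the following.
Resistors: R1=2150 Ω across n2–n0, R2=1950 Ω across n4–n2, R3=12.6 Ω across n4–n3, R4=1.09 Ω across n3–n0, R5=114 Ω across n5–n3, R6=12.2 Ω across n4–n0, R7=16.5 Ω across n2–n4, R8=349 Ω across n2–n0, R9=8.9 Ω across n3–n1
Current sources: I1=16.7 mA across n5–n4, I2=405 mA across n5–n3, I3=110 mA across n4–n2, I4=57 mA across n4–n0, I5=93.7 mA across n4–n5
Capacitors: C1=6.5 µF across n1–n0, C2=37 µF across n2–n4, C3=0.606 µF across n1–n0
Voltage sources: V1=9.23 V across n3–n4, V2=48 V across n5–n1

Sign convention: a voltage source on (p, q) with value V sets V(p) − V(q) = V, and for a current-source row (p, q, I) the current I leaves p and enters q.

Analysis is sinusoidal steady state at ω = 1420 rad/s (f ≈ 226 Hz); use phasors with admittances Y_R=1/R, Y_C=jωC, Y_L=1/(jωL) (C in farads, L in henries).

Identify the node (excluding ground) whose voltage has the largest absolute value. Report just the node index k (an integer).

5

Element admittances at ω=1420 rad/s:
  Y(R1) = 0.0004651+0.000j S between n2,n0
  I1: injects 0.0167 A into n4 (from n5)
  Y(R2) = 0.0005128+0.000j S between n4,n2
  I2: injects 0.405 A into n3 (from n5)
  I3: injects 0.11 A into n2 (from n4)
  Y(R3) = 0.07937+0.000j S between n4,n3
  Y(R4) = 0.9174+0.000j S between n3,n0
  Y(R5) = 0.008772+0.000j S between n5,n3
  Y(R6) = 0.08197+0.000j S between n4,n0
  I4: injects 0.057 A into n0 (from n4)
  Y(R7) = 0.06061+0.000j S between n2,n4
  Y(R8) = 0.002865+0.000j S between n2,n0
  Y(C1) = 0.000+0.009230j S between n1,n0
  Y(C2) = 0.000+0.05254j S between n2,n4
  Y(R9) = 0.1124+0.000j S between n3,n1
  I5: injects 0.0937 A into n5 (from n4)
  Y(C3) = 0.000+0.0008605j S between n1,n0
  V1: constraint V(n3)−V(n4) = 9.23
  V2: constraint V(n5)−V(n1) = 48
Assemble and solve the 7×7 MNA system:
  V(n1)=-5.412+0.5088j  V(n2)=-7.213-0.9949j  V(n3)=0.7292+0.05796j  V(n4)=-8.501+0.05796j  V(n5)=42.59+0.5088j
  i(V1)=-1.319+0.001438j  i(V2)=-0.6952-0.003955j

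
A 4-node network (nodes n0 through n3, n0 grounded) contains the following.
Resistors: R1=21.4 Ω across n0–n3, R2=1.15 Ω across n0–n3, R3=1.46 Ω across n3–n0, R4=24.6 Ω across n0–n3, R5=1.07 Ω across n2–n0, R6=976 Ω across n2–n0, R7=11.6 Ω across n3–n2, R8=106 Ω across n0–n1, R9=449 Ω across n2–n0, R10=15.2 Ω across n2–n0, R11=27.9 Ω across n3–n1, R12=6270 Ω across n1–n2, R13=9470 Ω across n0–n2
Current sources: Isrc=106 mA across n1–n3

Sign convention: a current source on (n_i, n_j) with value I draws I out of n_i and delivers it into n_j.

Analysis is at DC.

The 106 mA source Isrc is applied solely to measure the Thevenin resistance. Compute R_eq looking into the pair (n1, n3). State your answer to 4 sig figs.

Apply KCL at each of the 3 non-ground nodes and solve the resulting linear system.
Node n1: branches {R8, R11, R12, Isrc} → V_1 = -2.323
Node n2: branches {R5, R6, R7, R9, R10, R12, R13} → V_2 = 0.0006826
Node n3: branches {R1, R2, R3, R4, R7, R11, Isrc} → V_3 = 0.01293

R_eq = 22.03 Ω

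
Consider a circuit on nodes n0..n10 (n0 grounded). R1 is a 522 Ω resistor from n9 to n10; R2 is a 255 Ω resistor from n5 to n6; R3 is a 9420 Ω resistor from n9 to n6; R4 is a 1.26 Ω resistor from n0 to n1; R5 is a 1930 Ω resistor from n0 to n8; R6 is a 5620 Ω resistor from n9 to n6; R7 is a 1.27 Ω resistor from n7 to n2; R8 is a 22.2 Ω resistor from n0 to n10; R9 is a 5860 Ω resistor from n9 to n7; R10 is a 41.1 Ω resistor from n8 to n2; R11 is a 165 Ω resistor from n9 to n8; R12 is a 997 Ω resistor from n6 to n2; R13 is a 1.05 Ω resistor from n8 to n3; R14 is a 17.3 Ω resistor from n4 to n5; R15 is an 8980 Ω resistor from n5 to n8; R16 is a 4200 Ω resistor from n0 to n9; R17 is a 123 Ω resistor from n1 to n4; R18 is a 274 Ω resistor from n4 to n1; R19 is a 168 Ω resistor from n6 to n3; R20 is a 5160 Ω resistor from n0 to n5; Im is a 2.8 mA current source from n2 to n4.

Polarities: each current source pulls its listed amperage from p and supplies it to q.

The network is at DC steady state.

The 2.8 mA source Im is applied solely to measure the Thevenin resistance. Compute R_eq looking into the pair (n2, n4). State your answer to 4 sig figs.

R_eq = 267.0 Ω

MNA unknowns: 10 node voltages V₁..V_10
R1: Y=0.001916 on G[9,10]
R2: Y=0.003922 on G[5,6]
R3: Y=0.0001062 on G[9,6]
R4: Y=0.7937 on G[0,1]
R5: Y=0.0005181 on G[0,8]
R6: Y=0.0001779 on G[9,6]
R7: Y=0.7874 on G[7,2]
R8: Y=0.04505 on G[0,10]
R9: Y=0.0001706 on G[9,7]
R10: Y=0.02433 on G[8,2]
R11: Y=0.006061 on G[9,8]
R12: Y=0.001003 on G[6,2]
R13: Y=0.9524 on G[8,3]
R14: Y=0.05780 on G[4,5]
R15: Y=0.0001114 on G[5,8]
R16: Y=0.0002381 on G[0,9]
R17: Y=0.008130 on G[1,4]
R18: Y=0.003650 on G[4,1]
R19: Y=0.005952 on G[6,3]
R20: Y=0.0001938 on G[0,5]
Im: z[2]−=0.0028, z[4]+=0.0028
solve → V1=0.001420, V2=-0.6504, V3=-0.5486, V4=0.09709, V5=0.06814, V6=-0.3376, V7=-0.6504, V8=-0.5499, V9=-0.4120, V10=-0.01681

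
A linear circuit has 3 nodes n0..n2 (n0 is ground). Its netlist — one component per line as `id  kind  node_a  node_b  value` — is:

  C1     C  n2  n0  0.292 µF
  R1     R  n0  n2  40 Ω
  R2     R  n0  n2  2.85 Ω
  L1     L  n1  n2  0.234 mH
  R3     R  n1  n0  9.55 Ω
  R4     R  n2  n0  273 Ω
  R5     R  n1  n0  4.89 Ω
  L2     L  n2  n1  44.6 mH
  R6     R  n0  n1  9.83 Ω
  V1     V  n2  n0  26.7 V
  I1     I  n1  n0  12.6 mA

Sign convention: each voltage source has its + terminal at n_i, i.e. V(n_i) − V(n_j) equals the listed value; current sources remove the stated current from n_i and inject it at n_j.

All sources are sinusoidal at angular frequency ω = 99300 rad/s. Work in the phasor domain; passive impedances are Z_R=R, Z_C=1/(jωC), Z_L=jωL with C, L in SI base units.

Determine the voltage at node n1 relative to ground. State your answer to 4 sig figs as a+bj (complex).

Element admittances at ω=99300 rad/s:
  Y(C1) = 0.000+0.02900j S between n2,n0
  Y(R1) = 0.02500+0.000j S between n0,n2
  Y(R2) = 0.3509+0.000j S between n0,n2
  Y(L1) = 0.000-0.04304j S between n1,n2
  Y(R3) = 0.1047+0.000j S between n1,n0
  Y(R4) = 0.003663+0.000j S between n2,n0
  Y(R5) = 0.2045+0.000j S between n1,n0
  Y(L2) = 0.000-0.0002258j S between n2,n1
  Y(R6) = 0.1017+0.000j S between n0,n1
  V1: constraint V(n2)−V(n0) = 26.7
  I1: injects 0.0126 A into n0 (from n1)
Assemble and solve the 3×3 MNA system:
  V(n1)=0.2623-2.783j  V(n2)=26.70+0.000j
  i(V1)=-10.25+0.3696j

0.2623-2.783j V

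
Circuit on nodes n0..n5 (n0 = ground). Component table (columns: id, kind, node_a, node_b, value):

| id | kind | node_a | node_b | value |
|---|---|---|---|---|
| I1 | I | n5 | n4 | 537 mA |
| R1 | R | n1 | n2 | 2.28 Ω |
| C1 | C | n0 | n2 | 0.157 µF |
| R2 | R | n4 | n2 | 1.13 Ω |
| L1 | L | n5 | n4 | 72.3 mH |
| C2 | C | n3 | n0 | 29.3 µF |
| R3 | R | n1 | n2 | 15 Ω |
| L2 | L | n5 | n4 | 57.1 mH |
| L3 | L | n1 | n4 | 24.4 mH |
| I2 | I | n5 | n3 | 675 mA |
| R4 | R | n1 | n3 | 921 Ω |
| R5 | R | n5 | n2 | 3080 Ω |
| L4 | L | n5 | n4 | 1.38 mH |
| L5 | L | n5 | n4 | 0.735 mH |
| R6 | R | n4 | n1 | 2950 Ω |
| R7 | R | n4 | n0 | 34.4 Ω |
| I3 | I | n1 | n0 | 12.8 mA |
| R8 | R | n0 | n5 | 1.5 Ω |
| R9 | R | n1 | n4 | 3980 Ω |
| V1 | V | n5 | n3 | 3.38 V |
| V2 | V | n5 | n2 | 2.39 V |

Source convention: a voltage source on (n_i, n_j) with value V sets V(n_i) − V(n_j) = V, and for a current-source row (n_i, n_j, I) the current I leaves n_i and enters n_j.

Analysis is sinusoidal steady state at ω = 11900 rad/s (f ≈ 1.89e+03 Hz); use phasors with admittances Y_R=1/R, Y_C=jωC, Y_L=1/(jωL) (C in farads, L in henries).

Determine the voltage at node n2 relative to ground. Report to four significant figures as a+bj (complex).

MNA unknowns: 5 node voltages V₁..V_5 plus 2 source currents (V1, V2)
I1: z[5]−=0.537, z[4]+=0.537
R1: Y=0.4386+0.000j on G[1,2]
C1: Y=0.000+0.001868j on G[0,2]
R2: Y=0.8850+0.000j on G[4,2]
L1: Y=0.000-0.001162j on G[5,4]
C2: Y=0.000+0.3487j on G[3,0]
R3: Y=0.06667+0.000j on G[1,2]
L2: Y=0.000-0.001472j on G[5,4]
L3: Y=0.000-0.003444j on G[1,4]
I2: z[5]−=0.675, z[3]+=0.675
R4: Y=0.001086+0.000j on G[1,3]
R5: Y=0.0003247+0.000j on G[5,2]
L4: Y=0.000-0.06089j on G[5,4]
L5: Y=0.000-0.1143j on G[5,4]
R6: Y=0.0003390+0.000j on G[4,1]
R7: Y=0.02907+0.000j on G[4,0]
I3: z[1]−=0.0128, z[0]+=0.0128
R8: Y=0.6667+0.000j on G[0,5]
R9: Y=0.0002513+0.000j on G[1,4]
V1: row V5−V3=3.38, i_V1 at 5,3
V2: row V5−V2=2.39, i_V2 at 5,2
solve → V1=-1.688+1.342j, V2=-1.659+1.348j, V3=-2.649+1.348j, V4=-0.9469+0.9812j, V5=0.7306+1.348j
aux → i_V1=-1.146-0.9238j, i_V2=-0.6191+0.3238j

-1.659+1.348j V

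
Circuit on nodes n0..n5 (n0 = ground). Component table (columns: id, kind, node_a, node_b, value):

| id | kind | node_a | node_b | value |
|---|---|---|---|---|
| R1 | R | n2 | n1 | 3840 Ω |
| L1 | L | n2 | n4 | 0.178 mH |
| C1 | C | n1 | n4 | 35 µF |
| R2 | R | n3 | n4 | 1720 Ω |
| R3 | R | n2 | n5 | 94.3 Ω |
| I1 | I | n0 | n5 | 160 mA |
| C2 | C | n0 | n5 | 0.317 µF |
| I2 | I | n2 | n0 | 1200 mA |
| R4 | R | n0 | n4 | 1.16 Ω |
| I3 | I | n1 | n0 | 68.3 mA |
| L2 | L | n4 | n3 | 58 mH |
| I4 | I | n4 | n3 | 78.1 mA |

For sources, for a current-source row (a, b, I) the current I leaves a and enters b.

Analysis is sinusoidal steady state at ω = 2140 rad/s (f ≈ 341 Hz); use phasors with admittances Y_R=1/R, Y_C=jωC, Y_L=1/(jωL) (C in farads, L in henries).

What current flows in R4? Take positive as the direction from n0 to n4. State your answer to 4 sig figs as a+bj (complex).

Apply KCL at each of the 5 non-ground nodes and solve the resulting linear system.
Node n1: branches {R1, C1, I3} → V_1 = -1.291+0.9011j
Node n2: branches {R1, L1, R3, I2} → V_2 = -1.283-0.4073j
Node n3: branches {R2, L2, I4} → V_3 = -0.5907+9.633j
Node n4: branches {L1, C1, R2, R4, L2, I4} → V_4 = -1.287-0.01080j
Node n5: branches {R3, I1, C2} → V_5 = 13.72-1.285j

1.109+0.009309j A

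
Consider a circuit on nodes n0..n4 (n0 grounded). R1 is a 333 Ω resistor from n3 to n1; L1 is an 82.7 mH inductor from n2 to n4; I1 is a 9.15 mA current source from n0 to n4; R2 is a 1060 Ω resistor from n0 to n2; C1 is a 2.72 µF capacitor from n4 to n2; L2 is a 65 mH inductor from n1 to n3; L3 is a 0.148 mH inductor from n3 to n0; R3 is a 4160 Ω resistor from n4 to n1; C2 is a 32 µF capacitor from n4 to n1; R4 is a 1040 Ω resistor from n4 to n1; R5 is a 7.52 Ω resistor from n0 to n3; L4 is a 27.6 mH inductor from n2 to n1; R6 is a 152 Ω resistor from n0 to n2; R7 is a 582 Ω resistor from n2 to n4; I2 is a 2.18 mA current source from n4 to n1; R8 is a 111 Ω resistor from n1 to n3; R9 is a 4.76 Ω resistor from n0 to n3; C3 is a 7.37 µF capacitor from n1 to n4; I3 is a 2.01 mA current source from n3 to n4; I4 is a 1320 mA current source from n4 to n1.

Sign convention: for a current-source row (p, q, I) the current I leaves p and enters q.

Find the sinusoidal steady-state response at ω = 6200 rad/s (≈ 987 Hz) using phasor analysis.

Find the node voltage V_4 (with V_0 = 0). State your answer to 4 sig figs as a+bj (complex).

2.297+3.215j V

Element admittances at ω=6200 rad/s:
  Y(R1) = 0.003003+0.000j S between n3,n1
  Y(L1) = 0.000-0.001950j S between n2,n4
  I1: injects 0.00915 A into n4 (from n0)
  Y(R2) = 0.0009434+0.000j S between n0,n2
  Y(C1) = 0.000+0.01686j S between n4,n2
  Y(L2) = 0.000-0.002481j S between n1,n3
  Y(L3) = 0.000-1.090j S between n3,n0
  Y(R3) = 0.0002404+0.000j S between n4,n1
  Y(C2) = 0.000+0.1984j S between n4,n1
  Y(R4) = 0.0009615+0.000j S between n4,n1
  Y(R5) = 0.1330+0.000j S between n0,n3
  Y(L4) = 0.000-0.005844j S between n2,n1
  Y(R6) = 0.006579+0.000j S between n0,n2
  Y(R7) = 0.001718+0.000j S between n2,n4
  I2: injects 0.00218 A into n1 (from n4)
  Y(R8) = 0.009009+0.000j S between n1,n3
  Y(R9) = 0.2101+0.000j S between n0,n3
  Y(C3) = 0.000+0.04569j S between n1,n4
  I3: injects 0.00201 A into n4 (from n3)
  I4: injects 1.32 A into n1 (from n4)
Assemble and solve the 4×4 MNA system:
  V(n1)=2.567-2.260j  V(n2)=-1.812+4.461j  V(n3)=0.03400+0.01020j  V(n4)=2.297+3.215j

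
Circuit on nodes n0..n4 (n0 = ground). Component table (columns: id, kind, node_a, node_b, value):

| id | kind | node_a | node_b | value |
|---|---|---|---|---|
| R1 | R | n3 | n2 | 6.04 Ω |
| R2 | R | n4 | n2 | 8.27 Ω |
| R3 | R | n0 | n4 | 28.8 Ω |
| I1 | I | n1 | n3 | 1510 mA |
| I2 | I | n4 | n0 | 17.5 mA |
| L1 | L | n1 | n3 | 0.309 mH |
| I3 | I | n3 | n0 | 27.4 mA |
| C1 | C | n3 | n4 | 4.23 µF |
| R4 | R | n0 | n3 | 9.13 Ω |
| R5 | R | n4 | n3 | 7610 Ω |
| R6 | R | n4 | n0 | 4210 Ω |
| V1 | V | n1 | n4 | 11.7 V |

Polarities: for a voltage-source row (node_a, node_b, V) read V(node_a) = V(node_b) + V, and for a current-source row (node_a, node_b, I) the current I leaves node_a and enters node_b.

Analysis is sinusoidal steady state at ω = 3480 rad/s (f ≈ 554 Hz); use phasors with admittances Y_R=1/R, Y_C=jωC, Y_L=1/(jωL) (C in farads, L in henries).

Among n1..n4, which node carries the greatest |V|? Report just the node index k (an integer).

4

Apply KCL at each of the 4 non-ground nodes and solve the resulting linear system.
Node n1: branches {I1, L1, V1} → V_1 = 2.346-0.3025j
Node n2: branches {R1, R2} → V_2 = -2.460-0.07188j
Node n3: branches {R1, I1, L1, I3, C1, R4, R5} → V_3 = 2.576+0.09655j
Node n4: branches {R2, R3, I2, C1, R5, R6, V1} → V_4 = -9.354-0.3025j
Source currents: i(V1)=-1.139-0.2141j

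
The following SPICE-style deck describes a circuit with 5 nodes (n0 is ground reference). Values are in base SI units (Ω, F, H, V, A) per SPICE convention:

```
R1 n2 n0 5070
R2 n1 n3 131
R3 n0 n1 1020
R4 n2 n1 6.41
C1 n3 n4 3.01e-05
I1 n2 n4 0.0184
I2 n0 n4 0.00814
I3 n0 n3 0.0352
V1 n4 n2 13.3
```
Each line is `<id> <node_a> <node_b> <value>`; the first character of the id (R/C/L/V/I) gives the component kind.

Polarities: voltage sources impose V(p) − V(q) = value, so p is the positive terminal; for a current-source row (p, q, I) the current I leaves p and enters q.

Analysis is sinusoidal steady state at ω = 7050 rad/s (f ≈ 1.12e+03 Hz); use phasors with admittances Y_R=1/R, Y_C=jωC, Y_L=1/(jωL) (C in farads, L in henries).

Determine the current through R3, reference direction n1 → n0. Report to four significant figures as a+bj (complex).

Apply KCL at each of the 4 non-ground nodes and solve the resulting linear system.
Node n1: branches {R2, R3, R4} → V_1 = 36.87+0.002325j
Node n2: branches {R1, R4, I1, V1} → V_2 = 36.47-0.01156j
Node n3: branches {R2, C1, I3} → V_3 = 49.76+0.2863j
Node n4: branches {C1, I1, I2, V1} → V_4 = 49.77-0.01156j
Source currents: i(V1)=-0.03666-0.002168j

0.03615+2.279e-06j A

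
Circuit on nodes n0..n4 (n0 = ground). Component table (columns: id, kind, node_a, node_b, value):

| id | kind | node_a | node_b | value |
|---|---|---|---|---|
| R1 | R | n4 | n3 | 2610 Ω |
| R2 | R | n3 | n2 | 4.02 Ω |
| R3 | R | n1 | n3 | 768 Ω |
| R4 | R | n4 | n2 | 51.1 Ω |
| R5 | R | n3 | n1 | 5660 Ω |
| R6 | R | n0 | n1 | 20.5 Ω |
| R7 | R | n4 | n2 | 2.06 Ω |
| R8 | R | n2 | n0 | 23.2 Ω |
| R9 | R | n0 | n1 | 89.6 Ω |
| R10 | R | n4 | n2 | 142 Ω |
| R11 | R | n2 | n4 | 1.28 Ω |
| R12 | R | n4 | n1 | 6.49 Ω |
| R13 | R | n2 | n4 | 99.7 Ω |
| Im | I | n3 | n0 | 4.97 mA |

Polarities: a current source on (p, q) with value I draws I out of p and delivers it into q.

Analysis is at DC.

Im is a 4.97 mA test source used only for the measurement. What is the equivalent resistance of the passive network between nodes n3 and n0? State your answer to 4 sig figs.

Apply KCL at each of the 4 non-ground nodes and solve the resulting linear system.
Node n1: branches {R3, R5, R6, R9, R12} → V_1 = -0.04095
Node n2: branches {R2, R4, R7, R8, R10, R11, R13} → V_2 = -0.05836
Node n3: branches {R1, R2, R3, R5, Im} → V_3 = -0.07808
Node n4: branches {R1, R4, R7, R10, R11, R12, R13} → V_4 = -0.05652

R_eq = 15.71 Ω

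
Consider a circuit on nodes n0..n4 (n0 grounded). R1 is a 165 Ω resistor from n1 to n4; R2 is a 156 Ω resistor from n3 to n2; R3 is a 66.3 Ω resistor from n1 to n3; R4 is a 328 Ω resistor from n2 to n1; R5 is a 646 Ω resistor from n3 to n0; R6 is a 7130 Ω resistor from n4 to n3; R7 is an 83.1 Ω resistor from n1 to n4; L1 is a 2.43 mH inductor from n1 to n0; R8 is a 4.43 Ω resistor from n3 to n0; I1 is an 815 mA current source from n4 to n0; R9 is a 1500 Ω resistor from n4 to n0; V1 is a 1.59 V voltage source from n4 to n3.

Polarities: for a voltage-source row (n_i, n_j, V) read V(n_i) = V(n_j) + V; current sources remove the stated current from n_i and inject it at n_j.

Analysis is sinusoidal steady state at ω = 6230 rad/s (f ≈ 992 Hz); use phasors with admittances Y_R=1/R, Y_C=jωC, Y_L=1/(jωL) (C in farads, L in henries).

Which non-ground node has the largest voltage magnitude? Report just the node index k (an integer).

3

MNA unknowns: 4 node voltages V₁..V_4 plus 1 source current (V1)
R1: Y=0.006061+0.000j on G[1,4]
R2: Y=0.006410+0.000j on G[3,2]
R3: Y=0.01508+0.000j on G[1,3]
R4: Y=0.003049+0.000j on G[2,1]
R5: Y=0.001548+0.000j on G[3,0]
R6: Y=0.0001403+0.000j on G[4,3]
R7: Y=0.01203+0.000j on G[1,4]
L1: Y=0.000-0.06605j on G[1,0]
R8: Y=0.2257+0.000j on G[3,0]
I1: z[4]−=0.815, z[0]+=0.815
R9: Y=0.0006667+0.000j on G[4,0]
V1: row V4−V3=1.59, i_V1 at 4,3
solve → V1=-0.4863-1.052j, V2=-2.376-0.4347j, V3=-3.275-0.1409j, V4=-1.685-0.1409j
aux → i_V1=-0.7924-0.01640j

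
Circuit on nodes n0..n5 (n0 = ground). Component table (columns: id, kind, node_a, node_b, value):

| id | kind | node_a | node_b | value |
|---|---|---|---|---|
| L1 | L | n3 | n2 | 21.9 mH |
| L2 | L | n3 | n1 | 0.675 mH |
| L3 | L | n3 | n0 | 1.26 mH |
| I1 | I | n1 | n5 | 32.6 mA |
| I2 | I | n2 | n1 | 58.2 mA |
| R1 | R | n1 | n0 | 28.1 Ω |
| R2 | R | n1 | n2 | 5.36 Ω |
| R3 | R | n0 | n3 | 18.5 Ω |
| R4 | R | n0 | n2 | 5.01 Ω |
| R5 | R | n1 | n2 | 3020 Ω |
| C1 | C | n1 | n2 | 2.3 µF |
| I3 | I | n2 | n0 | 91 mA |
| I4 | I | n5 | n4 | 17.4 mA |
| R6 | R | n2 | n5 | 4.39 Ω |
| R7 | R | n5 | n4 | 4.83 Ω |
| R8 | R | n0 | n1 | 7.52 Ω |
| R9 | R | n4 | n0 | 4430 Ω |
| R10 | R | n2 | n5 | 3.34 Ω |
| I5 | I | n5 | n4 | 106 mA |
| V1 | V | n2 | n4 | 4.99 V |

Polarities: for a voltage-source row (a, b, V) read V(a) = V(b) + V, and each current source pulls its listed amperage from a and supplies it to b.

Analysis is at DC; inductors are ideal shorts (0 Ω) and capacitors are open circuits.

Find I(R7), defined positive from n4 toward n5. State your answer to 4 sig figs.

-0.7162 A

Element admittances at DC:
  L1: short n3↔n2 (DC inductor)
  L2: short n3↔n1 (DC inductor)
  L3: short n3↔n0 (DC inductor)
  I1: injects 0.0326 A into n5 (from n1)
  I2: injects 0.0582 A into n1 (from n2)
  Y(R1) = 0.03559 S between n1,n0
  Y(R2) = 0.1866 S between n1,n2
  Y(R3) = 0.05405 S between n0,n3
  Y(R4) = 0.1996 S between n0,n2
  Y(R5) = 0.0003311 S between n1,n2
  Y(C1) = 0.000 S between n1,n2
  I3: injects 0.091 A into n0 (from n2)
  I4: injects 0.0174 A into n4 (from n5)
  Y(R6) = 0.2278 S between n2,n5
  Y(R7) = 0.2070 S between n5,n4
  Y(R8) = 0.1330 S between n0,n1
  Y(R9) = 0.0002257 S between n4,n0
  Y(R10) = 0.2994 S between n2,n5
  I5: injects 0.106 A into n4 (from n5)
  V1: constraint V(n2)−V(n4) = 4.99
Assemble and solve the 9×9 MNA system:
  V(n1)=0.000  V(n2)=0.000  V(n3)=0.000  V(n4)=-4.990  V(n5)=-1.531
  i(L1)=0.1155  i(L2)=-0.02560  i(L3)=-0.08987  i(V1)=-0.8407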